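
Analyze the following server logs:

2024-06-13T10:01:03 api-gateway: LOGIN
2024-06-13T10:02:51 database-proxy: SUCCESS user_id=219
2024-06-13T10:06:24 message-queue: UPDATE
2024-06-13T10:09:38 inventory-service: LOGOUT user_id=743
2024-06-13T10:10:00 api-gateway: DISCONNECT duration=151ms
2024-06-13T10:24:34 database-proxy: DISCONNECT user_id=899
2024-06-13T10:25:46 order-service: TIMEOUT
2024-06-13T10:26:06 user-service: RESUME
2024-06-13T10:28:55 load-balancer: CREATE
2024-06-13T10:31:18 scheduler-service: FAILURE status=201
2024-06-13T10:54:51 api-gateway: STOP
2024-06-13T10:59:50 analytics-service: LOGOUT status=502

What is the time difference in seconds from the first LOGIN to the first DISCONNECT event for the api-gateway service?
537

To find the time between events:

1. Locate the first LOGIN event for api-gateway: 2024-06-13T10:01:03
2. Locate the first DISCONNECT event for api-gateway: 2024-06-13T10:10:00
3. Calculate the difference: 2024-06-13T10:10:00 - 2024-06-13T10:01:03 = 537 seconds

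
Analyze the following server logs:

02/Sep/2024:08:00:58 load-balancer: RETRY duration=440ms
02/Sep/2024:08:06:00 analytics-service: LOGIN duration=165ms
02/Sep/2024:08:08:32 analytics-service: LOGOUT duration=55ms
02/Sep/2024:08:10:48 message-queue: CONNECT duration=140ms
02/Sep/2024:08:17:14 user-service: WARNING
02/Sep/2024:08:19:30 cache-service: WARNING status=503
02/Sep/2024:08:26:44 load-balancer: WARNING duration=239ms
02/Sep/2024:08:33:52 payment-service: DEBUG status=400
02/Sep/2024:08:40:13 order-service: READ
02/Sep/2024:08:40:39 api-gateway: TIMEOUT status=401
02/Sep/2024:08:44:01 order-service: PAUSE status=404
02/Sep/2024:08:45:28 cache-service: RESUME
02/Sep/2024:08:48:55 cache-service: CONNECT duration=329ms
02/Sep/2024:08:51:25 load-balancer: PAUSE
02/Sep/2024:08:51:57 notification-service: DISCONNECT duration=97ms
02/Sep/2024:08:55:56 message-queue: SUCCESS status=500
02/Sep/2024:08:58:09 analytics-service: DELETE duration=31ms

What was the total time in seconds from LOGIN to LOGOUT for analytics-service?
152

To calculate state duration:

1. Find LOGIN event for analytics-service: 02/Sep/2024:08:06:00
2. Find LOGOUT event for analytics-service: 02/Sep/2024:08:08:32
3. Calculate duration: 02/Sep/2024:08:08:32 - 02/Sep/2024:08:06:00 = 152 seconds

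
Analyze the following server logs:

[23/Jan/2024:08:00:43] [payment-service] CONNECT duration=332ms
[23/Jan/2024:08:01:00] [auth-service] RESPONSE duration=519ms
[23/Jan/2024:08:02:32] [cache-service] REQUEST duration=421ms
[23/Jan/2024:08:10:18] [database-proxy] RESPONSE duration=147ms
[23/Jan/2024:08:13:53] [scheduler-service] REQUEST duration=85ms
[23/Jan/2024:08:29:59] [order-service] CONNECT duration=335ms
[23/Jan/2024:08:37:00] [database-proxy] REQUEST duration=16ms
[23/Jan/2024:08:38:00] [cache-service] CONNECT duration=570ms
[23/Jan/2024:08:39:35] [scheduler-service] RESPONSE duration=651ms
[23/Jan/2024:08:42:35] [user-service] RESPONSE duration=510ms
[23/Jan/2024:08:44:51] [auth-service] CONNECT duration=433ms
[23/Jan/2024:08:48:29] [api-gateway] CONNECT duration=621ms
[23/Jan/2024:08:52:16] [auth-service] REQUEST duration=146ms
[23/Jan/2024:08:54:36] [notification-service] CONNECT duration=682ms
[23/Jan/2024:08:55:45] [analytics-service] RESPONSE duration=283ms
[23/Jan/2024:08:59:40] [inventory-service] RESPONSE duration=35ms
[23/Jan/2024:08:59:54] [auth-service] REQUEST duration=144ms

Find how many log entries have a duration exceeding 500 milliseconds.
6

To count timeouts:

1. Threshold: 500ms
2. Extract duration from each log entry
3. Count entries where duration > 500
4. Timeout count: 6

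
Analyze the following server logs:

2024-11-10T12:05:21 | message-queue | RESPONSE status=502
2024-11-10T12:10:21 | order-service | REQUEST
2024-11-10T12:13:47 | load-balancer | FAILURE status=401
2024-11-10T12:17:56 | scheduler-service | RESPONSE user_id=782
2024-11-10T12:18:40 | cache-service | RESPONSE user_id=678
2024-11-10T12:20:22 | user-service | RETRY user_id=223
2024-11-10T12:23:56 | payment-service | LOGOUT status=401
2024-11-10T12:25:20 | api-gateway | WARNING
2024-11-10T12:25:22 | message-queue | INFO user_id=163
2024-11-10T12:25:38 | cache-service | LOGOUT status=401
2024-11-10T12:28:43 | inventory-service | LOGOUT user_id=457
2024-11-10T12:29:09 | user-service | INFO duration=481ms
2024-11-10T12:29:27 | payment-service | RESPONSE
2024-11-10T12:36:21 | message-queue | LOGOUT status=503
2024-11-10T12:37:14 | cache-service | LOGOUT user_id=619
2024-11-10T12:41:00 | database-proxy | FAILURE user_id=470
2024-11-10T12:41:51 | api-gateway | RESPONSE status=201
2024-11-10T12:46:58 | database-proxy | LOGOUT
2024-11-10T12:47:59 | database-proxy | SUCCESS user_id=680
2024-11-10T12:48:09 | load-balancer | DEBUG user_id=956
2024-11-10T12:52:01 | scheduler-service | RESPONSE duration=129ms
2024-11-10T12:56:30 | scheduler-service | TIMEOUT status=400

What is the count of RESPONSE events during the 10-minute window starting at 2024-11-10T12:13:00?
2

To count events in the time window:

1. Window boundaries: 2024-11-10T12:13:00 to 2024-11-10T12:23:00
2. Filter for RESPONSE events within this window
3. Count matching events: 2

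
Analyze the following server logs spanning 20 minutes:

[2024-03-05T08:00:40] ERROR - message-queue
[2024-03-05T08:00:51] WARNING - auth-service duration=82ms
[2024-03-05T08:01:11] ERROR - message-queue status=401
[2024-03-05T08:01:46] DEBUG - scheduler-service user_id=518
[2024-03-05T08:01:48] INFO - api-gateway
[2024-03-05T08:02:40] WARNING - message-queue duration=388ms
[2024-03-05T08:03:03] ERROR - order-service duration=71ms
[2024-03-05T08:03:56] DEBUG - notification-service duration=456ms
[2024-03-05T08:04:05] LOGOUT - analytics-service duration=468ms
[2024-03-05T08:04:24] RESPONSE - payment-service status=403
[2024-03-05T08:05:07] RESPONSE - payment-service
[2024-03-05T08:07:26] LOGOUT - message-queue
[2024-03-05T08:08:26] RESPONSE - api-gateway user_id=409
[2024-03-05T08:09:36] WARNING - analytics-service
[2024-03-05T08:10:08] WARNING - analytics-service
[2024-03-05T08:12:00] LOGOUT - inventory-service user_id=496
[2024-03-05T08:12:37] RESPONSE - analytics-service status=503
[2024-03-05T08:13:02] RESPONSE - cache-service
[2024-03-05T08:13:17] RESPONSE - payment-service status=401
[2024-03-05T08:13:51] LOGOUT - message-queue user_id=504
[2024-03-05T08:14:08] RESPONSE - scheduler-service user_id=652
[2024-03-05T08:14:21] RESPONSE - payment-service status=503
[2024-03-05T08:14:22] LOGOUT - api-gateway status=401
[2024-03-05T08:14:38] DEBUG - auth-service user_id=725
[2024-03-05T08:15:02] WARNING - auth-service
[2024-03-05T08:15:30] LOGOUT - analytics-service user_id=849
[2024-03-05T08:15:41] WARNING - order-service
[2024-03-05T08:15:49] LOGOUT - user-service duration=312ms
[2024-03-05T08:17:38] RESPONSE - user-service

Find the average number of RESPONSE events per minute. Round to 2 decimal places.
0.45

To calculate the rate:

1. Count total RESPONSE events: 9
2. Total time period: 20 minutes
3. Rate = 9 / 20 = 0.45 events per minute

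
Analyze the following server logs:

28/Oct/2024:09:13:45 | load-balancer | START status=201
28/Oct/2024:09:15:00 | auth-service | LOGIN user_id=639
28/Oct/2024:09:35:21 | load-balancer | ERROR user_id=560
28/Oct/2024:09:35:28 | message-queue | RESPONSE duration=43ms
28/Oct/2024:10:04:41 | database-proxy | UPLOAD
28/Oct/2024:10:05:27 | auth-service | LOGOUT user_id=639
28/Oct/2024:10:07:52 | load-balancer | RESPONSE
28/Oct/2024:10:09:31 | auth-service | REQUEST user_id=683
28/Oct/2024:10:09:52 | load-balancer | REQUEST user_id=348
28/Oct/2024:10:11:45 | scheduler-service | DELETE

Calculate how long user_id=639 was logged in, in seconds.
3027

To calculate session duration:

1. Find LOGIN event for user_id=639: 28/Oct/2024:09:15:00
2. Find LOGOUT event for user_id=639: 28/Oct/2024:10:05:27
3. Session duration: 28/Oct/2024:10:05:27 - 28/Oct/2024:09:15:00 = 3027 seconds (50 minutes)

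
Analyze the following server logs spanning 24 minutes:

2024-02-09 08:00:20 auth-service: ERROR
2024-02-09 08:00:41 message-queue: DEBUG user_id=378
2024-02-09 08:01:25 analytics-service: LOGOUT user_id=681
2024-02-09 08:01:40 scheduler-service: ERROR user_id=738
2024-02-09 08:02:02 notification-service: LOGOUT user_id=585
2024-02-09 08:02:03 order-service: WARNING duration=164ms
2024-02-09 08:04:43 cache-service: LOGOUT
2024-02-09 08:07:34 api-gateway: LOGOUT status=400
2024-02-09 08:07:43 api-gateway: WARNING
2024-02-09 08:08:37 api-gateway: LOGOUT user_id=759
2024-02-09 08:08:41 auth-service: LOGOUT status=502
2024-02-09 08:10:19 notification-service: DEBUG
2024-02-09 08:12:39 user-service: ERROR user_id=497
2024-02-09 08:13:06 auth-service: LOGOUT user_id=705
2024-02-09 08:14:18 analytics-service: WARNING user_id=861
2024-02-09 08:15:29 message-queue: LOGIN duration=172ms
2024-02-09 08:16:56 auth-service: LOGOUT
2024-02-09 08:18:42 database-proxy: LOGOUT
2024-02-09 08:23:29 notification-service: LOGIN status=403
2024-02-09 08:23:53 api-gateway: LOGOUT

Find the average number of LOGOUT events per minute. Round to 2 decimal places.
0.42

To calculate the rate:

1. Count total LOGOUT events: 10
2. Total time period: 24 minutes
3. Rate = 10 / 24 = 0.42 events per minute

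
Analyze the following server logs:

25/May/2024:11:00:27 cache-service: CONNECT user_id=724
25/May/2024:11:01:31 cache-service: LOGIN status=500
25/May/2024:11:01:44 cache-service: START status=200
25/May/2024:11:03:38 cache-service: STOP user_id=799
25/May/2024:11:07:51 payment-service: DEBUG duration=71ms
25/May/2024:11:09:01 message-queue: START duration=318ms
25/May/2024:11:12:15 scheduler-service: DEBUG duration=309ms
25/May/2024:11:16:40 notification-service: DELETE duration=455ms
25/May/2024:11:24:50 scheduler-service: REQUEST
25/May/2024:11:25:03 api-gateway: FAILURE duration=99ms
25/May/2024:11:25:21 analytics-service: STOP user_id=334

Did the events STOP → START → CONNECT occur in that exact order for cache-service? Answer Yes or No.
No

To verify sequence order:

1. Find all events in sequence STOP → START → CONNECT for cache-service
2. Extract their timestamps
3. Check if timestamps are in ascending order
4. Result: No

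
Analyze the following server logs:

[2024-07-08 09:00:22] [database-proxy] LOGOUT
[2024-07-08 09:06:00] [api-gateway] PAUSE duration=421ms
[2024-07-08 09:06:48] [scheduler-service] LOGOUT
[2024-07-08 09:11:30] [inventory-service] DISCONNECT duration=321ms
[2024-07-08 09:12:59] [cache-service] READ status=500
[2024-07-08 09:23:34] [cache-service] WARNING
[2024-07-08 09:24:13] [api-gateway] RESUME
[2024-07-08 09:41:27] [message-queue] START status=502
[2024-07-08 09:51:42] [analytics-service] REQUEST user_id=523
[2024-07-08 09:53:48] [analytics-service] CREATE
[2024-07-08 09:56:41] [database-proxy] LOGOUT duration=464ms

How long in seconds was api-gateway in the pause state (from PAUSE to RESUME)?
1093

To calculate state duration:

1. Find PAUSE event for api-gateway: 2024-07-08 09:06:00
2. Find RESUME event for api-gateway: 2024-07-08 09:24:13
3. Calculate duration: 2024-07-08 09:24:13 - 2024-07-08 09:06:00 = 1093 seconds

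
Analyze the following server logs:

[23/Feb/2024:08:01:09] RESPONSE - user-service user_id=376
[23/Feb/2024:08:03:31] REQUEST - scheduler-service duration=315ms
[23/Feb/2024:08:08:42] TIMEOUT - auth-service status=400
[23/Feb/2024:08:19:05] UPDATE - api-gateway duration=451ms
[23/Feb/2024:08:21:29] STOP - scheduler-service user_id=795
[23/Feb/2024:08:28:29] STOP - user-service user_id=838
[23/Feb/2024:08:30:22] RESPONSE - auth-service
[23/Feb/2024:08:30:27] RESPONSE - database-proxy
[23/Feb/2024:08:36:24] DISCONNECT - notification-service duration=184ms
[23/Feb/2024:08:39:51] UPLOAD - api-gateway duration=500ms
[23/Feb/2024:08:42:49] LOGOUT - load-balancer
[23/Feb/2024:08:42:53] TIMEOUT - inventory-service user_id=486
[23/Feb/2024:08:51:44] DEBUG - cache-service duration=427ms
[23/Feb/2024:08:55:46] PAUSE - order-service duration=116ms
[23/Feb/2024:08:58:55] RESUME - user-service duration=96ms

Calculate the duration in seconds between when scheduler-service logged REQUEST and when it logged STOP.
1078

To find the time between events:

1. Locate the first REQUEST event for scheduler-service: 23/Feb/2024:08:03:31
2. Locate the first STOP event for scheduler-service: 23/Feb/2024:08:21:29
3. Calculate the difference: 23/Feb/2024:08:21:29 - 23/Feb/2024:08:03:31 = 1078 seconds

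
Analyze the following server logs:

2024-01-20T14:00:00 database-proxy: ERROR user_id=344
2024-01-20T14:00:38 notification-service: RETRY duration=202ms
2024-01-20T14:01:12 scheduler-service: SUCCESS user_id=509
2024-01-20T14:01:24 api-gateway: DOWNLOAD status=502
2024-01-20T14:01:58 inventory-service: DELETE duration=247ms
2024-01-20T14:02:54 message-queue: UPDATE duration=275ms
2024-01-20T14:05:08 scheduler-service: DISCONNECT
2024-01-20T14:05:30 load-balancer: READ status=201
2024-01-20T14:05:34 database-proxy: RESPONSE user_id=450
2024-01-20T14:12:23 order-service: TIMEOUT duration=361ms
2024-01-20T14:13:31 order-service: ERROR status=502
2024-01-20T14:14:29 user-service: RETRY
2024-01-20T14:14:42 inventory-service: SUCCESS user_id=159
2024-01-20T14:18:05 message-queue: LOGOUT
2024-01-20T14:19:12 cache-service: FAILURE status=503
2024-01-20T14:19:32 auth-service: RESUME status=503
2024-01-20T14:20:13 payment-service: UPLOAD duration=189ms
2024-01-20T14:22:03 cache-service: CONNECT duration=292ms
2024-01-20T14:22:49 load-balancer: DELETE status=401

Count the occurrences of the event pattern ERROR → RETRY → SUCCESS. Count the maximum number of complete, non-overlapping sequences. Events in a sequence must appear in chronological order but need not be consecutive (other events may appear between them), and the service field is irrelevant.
2

To count sequences:

1. Look for pattern: ERROR → RETRY → SUCCESS
2. Greedily scan the log in chronological order, matching each sequence element in turn (ignoring service)
3. Each time the full pattern completes, increment the count and restart matching from the next event
4. Complete non-overlapping sequences found: 2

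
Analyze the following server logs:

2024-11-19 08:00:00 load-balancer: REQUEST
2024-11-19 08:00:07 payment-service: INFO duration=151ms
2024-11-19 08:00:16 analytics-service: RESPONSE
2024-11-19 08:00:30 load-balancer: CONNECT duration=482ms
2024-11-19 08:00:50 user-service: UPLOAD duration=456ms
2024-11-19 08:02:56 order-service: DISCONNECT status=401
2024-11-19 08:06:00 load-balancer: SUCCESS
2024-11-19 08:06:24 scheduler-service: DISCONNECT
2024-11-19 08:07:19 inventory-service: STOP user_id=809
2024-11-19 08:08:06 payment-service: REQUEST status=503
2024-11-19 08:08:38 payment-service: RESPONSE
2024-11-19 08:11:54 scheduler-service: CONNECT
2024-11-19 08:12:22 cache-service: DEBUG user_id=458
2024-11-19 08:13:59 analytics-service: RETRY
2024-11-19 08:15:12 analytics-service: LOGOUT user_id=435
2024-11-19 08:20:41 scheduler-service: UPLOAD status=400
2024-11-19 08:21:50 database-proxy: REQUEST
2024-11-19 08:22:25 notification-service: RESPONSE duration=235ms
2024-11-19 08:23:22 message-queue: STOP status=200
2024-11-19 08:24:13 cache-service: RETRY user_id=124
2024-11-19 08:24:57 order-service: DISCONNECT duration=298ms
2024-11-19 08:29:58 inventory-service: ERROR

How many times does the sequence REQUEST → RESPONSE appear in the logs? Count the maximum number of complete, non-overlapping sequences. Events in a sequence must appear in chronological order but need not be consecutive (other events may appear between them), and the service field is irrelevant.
3

To count sequences:

1. Look for pattern: REQUEST → RESPONSE
2. Greedily scan the log in chronological order, matching each sequence element in turn (ignoring service)
3. Each time the full pattern completes, increment the count and restart matching from the next event
4. Complete non-overlapping sequences found: 3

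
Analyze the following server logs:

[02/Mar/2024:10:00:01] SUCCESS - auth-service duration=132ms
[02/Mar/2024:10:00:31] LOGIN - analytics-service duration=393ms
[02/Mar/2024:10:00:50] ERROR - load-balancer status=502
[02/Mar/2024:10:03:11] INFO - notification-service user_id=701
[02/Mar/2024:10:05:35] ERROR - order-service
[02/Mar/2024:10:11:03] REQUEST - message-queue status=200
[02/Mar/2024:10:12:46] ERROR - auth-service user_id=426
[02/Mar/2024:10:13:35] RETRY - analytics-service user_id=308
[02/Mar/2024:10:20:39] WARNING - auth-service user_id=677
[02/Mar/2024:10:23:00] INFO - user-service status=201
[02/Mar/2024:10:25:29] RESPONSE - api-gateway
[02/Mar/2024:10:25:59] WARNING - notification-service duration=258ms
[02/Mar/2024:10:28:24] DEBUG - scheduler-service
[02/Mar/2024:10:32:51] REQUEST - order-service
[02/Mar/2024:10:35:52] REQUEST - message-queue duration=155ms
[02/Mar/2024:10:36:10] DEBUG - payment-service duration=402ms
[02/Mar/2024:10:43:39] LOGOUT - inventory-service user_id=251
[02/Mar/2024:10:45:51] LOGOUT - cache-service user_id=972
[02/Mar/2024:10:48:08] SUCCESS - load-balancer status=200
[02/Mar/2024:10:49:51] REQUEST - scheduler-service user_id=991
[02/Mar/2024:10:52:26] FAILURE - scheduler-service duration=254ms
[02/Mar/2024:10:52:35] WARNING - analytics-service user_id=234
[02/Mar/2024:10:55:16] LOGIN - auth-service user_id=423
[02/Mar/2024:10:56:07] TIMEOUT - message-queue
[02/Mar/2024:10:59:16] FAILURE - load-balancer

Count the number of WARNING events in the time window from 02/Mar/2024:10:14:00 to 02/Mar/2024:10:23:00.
1

To count events in the time window:

1. Window boundaries: 02/Mar/2024:10:14:00 to 02/Mar/2024:10:23:00
2. Filter for WARNING events within this window
3. Count matching events: 1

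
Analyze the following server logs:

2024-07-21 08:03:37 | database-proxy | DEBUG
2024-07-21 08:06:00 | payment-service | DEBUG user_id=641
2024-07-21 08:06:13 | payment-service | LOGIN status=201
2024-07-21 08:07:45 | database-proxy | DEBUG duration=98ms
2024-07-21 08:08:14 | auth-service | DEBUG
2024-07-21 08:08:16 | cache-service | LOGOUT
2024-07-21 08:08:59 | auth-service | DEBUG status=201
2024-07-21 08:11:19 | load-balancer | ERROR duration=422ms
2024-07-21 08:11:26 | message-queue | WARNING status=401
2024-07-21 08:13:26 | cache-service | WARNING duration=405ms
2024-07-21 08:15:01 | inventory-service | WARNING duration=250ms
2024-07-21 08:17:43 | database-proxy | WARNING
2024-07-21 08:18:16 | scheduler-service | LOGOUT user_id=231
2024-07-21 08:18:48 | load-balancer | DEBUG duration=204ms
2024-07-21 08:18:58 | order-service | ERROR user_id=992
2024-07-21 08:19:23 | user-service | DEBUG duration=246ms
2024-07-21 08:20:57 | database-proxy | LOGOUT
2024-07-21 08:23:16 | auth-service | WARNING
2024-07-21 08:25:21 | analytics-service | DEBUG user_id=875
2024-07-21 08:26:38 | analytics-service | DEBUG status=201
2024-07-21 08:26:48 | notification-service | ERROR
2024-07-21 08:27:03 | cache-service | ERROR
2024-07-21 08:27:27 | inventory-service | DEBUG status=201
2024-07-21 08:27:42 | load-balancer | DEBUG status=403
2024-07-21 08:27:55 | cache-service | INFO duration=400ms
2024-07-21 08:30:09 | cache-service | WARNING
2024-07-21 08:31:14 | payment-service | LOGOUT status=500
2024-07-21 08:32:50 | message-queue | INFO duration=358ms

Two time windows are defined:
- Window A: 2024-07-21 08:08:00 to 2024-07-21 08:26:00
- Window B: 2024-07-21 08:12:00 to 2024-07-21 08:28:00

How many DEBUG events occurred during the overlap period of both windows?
3

To find overlap events:

1. Window A: 2024-07-21 08:08:00 to 2024-07-21 08:26:00
2. Window B: 2024-07-21 08:12:00 to 2024-07-21 08:28:00
3. Overlap period: 2024-07-21 08:12:00 to 2024-07-21 08:26:00
4. Count DEBUG events in overlap: 3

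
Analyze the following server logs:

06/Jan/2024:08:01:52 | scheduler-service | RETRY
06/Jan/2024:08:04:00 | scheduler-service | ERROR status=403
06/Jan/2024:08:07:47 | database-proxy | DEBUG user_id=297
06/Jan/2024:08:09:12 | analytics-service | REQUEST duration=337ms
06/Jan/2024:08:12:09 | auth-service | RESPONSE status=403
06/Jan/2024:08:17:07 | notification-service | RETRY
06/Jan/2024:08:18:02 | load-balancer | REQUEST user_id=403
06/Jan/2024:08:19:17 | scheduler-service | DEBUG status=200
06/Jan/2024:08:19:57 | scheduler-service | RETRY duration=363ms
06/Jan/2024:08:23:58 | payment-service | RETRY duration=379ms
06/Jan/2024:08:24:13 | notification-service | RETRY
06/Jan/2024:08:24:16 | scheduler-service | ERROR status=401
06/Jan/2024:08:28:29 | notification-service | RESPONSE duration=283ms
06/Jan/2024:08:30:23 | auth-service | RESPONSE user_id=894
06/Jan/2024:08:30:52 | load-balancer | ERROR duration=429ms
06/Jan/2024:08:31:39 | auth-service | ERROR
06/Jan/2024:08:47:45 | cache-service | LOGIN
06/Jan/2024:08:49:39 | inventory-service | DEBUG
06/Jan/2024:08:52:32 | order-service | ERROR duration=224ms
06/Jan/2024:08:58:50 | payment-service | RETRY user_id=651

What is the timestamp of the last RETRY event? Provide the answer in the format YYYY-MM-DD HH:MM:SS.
2024-01-06 08:58:50

To find the last event:

1. Filter for all RETRY events
2. Sort by timestamp
3. Select the last one
4. Timestamp: 2024-01-06 08:58:50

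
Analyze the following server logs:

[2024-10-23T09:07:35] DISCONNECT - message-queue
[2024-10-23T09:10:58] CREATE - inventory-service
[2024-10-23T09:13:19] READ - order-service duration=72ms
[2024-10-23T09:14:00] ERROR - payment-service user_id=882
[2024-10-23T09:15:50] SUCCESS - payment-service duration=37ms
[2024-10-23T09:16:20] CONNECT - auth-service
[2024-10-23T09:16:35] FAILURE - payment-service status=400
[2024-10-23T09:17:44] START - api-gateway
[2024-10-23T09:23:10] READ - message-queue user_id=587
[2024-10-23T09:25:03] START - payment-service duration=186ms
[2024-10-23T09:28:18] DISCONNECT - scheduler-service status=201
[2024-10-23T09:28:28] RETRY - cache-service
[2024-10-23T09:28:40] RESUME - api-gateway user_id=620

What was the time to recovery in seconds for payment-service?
110

To calculate recovery time:

1. Find ERROR event for payment-service: 2024-10-23T09:14:00
2. Find next SUCCESS event for payment-service: 2024-10-23T09:15:50
3. Recovery time: 2024-10-23T09:15:50 - 2024-10-23T09:14:00 = 110 seconds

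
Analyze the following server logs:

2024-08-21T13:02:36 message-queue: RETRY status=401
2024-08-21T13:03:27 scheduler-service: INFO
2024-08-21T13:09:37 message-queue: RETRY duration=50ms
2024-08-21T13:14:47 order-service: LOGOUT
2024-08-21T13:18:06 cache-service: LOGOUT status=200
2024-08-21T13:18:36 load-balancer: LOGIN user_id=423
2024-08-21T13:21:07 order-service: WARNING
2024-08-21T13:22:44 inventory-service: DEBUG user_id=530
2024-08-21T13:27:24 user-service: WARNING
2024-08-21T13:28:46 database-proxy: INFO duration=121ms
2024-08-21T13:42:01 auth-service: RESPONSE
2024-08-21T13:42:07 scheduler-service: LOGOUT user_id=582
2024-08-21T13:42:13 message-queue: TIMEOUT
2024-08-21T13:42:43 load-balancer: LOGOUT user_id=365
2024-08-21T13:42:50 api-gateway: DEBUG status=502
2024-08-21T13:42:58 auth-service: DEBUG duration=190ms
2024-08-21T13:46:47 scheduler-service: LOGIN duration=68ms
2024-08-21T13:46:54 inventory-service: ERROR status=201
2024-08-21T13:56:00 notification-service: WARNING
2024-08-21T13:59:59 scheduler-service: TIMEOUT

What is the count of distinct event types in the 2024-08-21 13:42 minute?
4

To count unique event types:

1. Filter events in the minute starting at 2024-08-21 13:42
2. Extract event types from matching entries
3. Count unique types: 4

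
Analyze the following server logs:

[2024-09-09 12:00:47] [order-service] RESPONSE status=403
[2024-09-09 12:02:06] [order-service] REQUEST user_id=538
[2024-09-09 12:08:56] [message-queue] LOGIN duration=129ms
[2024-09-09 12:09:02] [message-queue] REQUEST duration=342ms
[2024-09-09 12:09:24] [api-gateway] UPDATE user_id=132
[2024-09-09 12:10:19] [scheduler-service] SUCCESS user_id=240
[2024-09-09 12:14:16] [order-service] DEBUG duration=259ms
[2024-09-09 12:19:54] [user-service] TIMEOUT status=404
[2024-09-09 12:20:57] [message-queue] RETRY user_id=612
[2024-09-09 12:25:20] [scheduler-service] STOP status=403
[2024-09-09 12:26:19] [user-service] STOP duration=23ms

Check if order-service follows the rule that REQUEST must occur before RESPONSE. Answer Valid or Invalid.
Invalid

To validate ordering:

1. Required order: REQUEST → RESPONSE
2. Rule: REQUEST must occur before RESPONSE
3. Check actual order of events for order-service
4. Result: Invalid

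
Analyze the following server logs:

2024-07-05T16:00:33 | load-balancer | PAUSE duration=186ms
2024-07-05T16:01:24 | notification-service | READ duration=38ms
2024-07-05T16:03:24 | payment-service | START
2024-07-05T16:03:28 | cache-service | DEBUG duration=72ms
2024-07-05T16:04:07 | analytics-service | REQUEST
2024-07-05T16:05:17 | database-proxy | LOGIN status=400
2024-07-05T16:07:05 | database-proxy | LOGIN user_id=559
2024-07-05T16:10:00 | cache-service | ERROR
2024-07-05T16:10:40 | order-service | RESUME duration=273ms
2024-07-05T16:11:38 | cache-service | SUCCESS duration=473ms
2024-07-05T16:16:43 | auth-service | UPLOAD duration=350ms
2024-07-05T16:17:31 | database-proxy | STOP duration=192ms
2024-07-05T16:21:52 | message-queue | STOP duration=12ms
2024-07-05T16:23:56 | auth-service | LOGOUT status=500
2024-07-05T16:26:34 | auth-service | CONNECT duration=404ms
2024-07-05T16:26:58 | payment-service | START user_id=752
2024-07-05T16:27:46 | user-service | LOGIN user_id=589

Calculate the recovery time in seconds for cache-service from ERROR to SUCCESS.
98

To calculate recovery time:

1. Find ERROR event for cache-service: 2024-07-05T16:10:00
2. Find next SUCCESS event for cache-service: 2024-07-05T16:11:38
3. Recovery time: 2024-07-05T16:11:38 - 2024-07-05T16:10:00 = 98 seconds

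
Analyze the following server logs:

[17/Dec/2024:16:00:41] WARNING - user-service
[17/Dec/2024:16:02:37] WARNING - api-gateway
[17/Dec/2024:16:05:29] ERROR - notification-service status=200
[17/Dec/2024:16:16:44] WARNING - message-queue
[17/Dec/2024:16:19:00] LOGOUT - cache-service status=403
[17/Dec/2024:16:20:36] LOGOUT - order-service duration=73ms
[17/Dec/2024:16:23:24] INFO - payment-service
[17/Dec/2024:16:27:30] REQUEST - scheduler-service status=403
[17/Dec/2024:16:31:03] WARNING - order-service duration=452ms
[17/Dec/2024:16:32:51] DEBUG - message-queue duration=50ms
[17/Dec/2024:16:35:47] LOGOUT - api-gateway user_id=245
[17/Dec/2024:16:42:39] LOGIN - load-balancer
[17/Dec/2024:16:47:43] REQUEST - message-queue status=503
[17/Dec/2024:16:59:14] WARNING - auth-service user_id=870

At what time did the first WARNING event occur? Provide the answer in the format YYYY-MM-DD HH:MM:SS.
2024-12-17 16:00:41

To find the first event:

1. Filter for all WARNING events
2. Sort by timestamp
3. Select the first one
4. Timestamp: 2024-12-17 16:00:41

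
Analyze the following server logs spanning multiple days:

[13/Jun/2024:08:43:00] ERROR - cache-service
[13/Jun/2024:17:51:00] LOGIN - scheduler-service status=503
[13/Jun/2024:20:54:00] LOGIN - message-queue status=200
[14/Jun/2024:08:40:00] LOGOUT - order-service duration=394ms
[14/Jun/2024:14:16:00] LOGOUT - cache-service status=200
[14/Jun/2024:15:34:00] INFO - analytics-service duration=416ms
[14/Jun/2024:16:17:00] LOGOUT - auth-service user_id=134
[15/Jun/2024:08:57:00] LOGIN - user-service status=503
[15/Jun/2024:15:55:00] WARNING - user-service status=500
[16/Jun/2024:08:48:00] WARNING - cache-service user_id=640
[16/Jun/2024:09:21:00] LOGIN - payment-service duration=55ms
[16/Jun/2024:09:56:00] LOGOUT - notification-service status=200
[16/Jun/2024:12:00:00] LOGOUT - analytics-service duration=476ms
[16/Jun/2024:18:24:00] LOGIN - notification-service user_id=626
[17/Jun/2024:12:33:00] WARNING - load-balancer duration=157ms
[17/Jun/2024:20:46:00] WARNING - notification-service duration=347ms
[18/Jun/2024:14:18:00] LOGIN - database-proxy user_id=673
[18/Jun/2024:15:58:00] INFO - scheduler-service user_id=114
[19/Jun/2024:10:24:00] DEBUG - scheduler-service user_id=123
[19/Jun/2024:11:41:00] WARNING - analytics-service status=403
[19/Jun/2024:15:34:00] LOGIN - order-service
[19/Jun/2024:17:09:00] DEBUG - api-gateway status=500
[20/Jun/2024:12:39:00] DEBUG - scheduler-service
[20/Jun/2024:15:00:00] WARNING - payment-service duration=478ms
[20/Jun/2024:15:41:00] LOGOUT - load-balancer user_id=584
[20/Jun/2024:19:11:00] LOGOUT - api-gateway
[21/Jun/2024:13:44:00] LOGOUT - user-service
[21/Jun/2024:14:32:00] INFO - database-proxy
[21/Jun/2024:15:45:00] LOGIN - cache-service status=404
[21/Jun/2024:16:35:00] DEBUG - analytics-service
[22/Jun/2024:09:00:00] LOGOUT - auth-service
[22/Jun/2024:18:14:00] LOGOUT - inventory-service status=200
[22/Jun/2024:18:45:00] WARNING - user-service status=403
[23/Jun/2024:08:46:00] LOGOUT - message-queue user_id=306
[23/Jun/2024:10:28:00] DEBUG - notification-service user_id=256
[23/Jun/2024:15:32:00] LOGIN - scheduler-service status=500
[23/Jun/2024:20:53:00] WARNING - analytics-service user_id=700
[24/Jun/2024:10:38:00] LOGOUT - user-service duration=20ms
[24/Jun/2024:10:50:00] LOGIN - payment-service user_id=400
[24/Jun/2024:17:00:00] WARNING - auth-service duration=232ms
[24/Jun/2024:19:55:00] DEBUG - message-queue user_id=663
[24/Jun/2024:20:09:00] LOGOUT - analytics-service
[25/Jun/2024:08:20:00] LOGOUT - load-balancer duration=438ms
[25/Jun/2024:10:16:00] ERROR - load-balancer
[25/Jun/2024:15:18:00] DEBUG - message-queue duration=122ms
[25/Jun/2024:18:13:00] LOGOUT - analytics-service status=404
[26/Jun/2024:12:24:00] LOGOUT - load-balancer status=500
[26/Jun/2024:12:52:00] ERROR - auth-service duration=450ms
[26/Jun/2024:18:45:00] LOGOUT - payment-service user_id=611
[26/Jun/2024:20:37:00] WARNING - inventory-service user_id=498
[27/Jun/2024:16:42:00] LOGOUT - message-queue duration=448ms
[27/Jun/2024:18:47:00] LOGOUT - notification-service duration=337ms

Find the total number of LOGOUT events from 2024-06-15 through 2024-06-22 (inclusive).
7

To filter by date range:

1. Date range: 2024-06-15 through 2024-06-22, both dates inclusive
2. Filter for LOGOUT events whose date falls in this range
3. Count matching events: 7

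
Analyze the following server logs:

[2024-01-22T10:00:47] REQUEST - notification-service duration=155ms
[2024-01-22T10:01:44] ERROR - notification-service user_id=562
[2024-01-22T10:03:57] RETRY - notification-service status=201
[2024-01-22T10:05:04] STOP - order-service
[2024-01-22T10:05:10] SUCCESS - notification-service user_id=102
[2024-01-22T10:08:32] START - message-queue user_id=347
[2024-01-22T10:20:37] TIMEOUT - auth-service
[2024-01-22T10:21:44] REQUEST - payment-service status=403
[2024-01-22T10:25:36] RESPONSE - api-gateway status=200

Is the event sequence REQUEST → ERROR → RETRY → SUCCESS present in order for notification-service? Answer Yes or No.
Yes

To verify sequence order:

1. Find all events in sequence REQUEST → ERROR → RETRY → SUCCESS for notification-service
2. Extract their timestamps
3. Check if timestamps are in ascending order
4. Result: Yes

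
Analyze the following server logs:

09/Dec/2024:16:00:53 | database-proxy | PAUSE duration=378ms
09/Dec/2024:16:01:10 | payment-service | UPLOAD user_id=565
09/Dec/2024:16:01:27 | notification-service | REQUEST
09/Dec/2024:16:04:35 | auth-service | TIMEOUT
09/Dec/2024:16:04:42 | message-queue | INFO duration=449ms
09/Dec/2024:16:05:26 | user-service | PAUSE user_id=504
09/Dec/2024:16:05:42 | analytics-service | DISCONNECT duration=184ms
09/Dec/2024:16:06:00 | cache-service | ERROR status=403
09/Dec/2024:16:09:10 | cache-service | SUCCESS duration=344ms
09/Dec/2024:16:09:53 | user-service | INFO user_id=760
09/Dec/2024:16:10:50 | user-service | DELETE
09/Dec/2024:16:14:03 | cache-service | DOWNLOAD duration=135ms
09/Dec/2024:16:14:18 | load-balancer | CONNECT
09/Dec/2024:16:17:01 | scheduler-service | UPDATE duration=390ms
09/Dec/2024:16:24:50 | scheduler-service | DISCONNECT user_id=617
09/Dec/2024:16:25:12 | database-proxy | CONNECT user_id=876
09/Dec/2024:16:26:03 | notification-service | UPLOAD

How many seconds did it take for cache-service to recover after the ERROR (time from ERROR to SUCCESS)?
190

To calculate recovery time:

1. Find ERROR event for cache-service: 09/Dec/2024:16:06:00
2. Find next SUCCESS event for cache-service: 09/Dec/2024:16:09:10
3. Recovery time: 09/Dec/2024:16:09:10 - 09/Dec/2024:16:06:00 = 190 seconds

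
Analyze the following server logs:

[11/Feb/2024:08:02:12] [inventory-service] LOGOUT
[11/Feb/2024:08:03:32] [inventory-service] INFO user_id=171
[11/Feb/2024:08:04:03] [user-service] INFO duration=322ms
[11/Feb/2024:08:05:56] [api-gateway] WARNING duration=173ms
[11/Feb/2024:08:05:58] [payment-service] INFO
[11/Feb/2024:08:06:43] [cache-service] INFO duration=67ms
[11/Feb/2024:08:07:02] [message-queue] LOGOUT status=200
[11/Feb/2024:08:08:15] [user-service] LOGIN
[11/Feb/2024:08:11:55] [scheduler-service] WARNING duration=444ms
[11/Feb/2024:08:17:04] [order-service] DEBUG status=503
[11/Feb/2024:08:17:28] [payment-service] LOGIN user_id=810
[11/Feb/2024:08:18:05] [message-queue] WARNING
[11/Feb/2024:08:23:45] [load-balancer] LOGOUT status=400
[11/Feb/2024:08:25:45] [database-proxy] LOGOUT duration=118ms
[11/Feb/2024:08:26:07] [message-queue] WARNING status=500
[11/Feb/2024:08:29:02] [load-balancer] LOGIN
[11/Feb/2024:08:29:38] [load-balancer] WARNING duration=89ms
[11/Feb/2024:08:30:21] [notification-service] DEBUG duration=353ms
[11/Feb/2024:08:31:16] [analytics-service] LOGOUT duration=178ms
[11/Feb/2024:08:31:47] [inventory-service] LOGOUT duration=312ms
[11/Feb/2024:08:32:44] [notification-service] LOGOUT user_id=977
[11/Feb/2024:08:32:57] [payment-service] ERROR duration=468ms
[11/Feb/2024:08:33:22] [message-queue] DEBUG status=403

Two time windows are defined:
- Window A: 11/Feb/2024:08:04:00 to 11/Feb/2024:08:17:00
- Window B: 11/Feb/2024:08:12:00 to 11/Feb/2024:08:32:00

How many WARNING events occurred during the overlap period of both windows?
0

To find overlap events:

1. Window A: 11/Feb/2024:08:04:00 to 11/Feb/2024:08:17:00
2. Window B: 11/Feb/2024:08:12:00 to 11/Feb/2024:08:32:00
3. Overlap period: 11/Feb/2024:08:12:00 to 11/Feb/2024:08:17:00
4. Count WARNING events in overlap: 0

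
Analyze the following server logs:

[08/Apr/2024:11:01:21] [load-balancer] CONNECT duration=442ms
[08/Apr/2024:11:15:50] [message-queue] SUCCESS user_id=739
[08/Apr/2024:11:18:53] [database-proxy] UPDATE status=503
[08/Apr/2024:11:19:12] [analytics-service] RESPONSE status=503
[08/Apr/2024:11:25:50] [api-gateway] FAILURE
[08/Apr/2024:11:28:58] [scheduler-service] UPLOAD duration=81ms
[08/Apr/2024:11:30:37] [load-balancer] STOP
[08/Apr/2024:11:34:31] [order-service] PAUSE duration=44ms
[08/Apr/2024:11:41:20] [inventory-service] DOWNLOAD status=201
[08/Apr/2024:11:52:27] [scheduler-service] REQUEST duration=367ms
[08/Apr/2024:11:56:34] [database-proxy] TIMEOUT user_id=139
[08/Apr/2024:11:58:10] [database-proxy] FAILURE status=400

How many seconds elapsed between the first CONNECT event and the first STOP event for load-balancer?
1756

To find the time between events:

1. Locate the first CONNECT event for load-balancer: 08/Apr/2024:11:01:21
2. Locate the first STOP event for load-balancer: 08/Apr/2024:11:30:37
3. Calculate the difference: 08/Apr/2024:11:30:37 - 08/Apr/2024:11:01:21 = 1756 seconds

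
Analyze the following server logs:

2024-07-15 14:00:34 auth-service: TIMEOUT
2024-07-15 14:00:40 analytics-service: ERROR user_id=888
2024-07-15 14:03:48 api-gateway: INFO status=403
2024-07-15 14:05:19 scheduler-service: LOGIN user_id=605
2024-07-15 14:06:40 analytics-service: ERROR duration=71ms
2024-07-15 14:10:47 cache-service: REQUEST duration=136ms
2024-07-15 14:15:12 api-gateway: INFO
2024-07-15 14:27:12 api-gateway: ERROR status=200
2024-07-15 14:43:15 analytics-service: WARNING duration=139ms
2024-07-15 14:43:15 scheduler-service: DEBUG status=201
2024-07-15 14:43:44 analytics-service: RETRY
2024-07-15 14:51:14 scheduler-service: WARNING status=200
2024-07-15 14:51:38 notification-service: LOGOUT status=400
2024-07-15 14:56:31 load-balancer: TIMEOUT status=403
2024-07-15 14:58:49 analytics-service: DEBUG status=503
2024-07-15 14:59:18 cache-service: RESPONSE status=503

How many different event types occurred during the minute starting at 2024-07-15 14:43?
3

To count unique event types:

1. Filter events in the minute starting at 2024-07-15 14:43
2. Extract event types from matching entries
3. Count unique types: 3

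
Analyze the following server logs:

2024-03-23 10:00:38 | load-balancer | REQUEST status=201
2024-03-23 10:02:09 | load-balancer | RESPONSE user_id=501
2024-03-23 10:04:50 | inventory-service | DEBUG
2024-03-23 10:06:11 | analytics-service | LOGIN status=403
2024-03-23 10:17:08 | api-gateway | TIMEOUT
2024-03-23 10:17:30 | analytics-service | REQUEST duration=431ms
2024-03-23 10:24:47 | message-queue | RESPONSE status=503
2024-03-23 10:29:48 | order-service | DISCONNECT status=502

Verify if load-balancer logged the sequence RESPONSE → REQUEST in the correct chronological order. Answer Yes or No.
No

To verify sequence order:

1. Find all events in sequence RESPONSE → REQUEST for load-balancer
2. Extract their timestamps
3. Check if timestamps are in ascending order
4. Result: No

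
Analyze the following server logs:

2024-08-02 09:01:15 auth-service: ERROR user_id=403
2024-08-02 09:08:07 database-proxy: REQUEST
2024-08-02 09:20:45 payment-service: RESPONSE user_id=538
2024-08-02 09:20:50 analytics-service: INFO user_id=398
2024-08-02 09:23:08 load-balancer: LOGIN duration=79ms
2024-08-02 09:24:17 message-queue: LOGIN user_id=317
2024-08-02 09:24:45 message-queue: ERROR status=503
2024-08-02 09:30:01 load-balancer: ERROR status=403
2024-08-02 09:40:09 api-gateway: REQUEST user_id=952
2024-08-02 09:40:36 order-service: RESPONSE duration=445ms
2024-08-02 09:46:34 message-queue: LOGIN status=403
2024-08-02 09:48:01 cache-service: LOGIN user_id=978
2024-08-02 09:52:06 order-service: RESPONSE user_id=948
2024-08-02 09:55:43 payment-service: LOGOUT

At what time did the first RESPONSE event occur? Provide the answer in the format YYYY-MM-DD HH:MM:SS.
2024-08-02 09:20:45

To find the first event:

1. Filter for all RESPONSE events
2. Sort by timestamp
3. Select the first one
4. Timestamp: 2024-08-02 09:20:45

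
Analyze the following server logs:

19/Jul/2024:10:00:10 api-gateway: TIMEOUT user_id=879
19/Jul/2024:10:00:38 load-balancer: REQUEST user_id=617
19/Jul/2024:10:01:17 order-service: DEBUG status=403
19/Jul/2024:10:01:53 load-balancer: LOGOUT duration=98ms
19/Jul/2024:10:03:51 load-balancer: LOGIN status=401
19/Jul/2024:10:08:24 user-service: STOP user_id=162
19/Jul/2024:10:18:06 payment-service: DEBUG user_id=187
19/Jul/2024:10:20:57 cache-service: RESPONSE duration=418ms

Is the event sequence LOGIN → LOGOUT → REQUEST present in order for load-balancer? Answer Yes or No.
No

To verify sequence order:

1. Find all events in sequence LOGIN → LOGOUT → REQUEST for load-balancer
2. Extract their timestamps
3. Check if timestamps are in ascending order
4. Result: No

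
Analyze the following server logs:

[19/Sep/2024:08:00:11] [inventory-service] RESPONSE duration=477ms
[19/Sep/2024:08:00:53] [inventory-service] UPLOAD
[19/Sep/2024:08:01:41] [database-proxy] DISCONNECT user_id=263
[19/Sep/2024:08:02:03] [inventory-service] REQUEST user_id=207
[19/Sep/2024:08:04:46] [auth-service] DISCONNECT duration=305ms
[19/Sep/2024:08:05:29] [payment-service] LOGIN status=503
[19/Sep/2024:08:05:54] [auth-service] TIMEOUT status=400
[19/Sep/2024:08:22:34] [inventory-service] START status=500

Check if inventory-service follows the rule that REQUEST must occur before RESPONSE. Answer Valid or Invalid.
Invalid

To validate ordering:

1. Required order: REQUEST → RESPONSE
2. Rule: REQUEST must occur before RESPONSE
3. Check actual order of events for inventory-service
4. Result: Invalid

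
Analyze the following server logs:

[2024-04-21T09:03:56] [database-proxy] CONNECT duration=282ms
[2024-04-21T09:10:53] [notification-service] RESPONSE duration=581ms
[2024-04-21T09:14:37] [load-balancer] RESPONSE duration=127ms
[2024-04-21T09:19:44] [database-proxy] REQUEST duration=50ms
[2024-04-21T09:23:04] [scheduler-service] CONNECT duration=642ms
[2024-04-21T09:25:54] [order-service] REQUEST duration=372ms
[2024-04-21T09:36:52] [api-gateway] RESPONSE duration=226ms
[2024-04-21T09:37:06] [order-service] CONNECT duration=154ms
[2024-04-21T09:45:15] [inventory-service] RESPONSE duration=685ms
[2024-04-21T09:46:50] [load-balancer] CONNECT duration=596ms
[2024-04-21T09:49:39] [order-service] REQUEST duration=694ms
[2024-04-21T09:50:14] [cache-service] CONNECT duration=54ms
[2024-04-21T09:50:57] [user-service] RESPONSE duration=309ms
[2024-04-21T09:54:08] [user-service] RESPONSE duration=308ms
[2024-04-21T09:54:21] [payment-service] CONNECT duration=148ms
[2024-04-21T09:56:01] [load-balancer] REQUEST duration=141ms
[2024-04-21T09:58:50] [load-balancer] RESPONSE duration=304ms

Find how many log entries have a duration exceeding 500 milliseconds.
5

To count timeouts:

1. Threshold: 500ms
2. Extract duration from each log entry
3. Count entries where duration > 500
4. Timeout count: 5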